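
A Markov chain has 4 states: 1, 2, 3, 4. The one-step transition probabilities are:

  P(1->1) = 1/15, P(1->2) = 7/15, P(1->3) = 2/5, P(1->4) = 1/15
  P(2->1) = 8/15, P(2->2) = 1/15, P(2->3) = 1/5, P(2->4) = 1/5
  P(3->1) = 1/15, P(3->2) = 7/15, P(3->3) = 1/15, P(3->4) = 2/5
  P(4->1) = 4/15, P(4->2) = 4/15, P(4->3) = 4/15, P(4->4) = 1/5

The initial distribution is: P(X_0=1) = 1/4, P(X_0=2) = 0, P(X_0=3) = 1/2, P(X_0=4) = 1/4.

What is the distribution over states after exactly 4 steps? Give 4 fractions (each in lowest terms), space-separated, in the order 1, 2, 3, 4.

Propagating the distribution step by step (d_{t+1} = d_t * P):
d_0 = (1=1/4, 2=0, 3=1/2, 4=1/4)
  d_1[1] = 1/4*1/15 + 0*8/15 + 1/2*1/15 + 1/4*4/15 = 7/60
  d_1[2] = 1/4*7/15 + 0*1/15 + 1/2*7/15 + 1/4*4/15 = 5/12
  d_1[3] = 1/4*2/5 + 0*1/5 + 1/2*1/15 + 1/4*4/15 = 1/5
  d_1[4] = 1/4*1/15 + 0*1/5 + 1/2*2/5 + 1/4*1/5 = 4/15
d_1 = (1=7/60, 2=5/12, 3=1/5, 4=4/15)
  d_2[1] = 7/60*1/15 + 5/12*8/15 + 1/5*1/15 + 4/15*4/15 = 283/900
  d_2[2] = 7/60*7/15 + 5/12*1/15 + 1/5*7/15 + 4/15*4/15 = 37/150
  d_2[3] = 7/60*2/5 + 5/12*1/5 + 1/5*1/15 + 4/15*4/15 = 193/900
  d_2[4] = 7/60*1/15 + 5/12*1/5 + 1/5*2/5 + 4/15*1/5 = 101/450
d_2 = (1=283/900, 2=37/150, 3=193/900, 4=101/450)
  d_3[1] = 283/900*1/15 + 37/150*8/15 + 193/900*1/15 + 101/450*4/15 = 17/75
  d_3[2] = 283/900*7/15 + 37/150*1/15 + 193/900*7/15 + 101/450*4/15 = 727/2250
  d_3[3] = 283/900*2/5 + 37/150*1/5 + 193/900*1/15 + 101/450*4/15 = 673/2700
  d_3[4] = 283/900*1/15 + 37/150*1/5 + 193/900*2/5 + 101/450*1/5 = 2713/13500
d_3 = (1=17/75, 2=727/2250, 3=673/2700, 4=2713/13500)
  d_4[1] = 17/75*1/15 + 727/2250*8/15 + 673/2700*1/15 + 2713/13500*4/15 = 5797/22500
  d_4[2] = 17/75*7/15 + 727/2250*1/15 + 673/2700*7/15 + 2713/13500*4/15 = 20063/67500
  d_4[3] = 17/75*2/5 + 727/2250*1/5 + 673/2700*1/15 + 2713/13500*4/15 = 15221/67500
  d_4[4] = 17/75*1/15 + 727/2250*1/5 + 673/2700*2/5 + 2713/13500*1/5 = 593/2700
d_4 = (1=5797/22500, 2=20063/67500, 3=15221/67500, 4=593/2700)

Answer: 5797/22500 20063/67500 15221/67500 593/2700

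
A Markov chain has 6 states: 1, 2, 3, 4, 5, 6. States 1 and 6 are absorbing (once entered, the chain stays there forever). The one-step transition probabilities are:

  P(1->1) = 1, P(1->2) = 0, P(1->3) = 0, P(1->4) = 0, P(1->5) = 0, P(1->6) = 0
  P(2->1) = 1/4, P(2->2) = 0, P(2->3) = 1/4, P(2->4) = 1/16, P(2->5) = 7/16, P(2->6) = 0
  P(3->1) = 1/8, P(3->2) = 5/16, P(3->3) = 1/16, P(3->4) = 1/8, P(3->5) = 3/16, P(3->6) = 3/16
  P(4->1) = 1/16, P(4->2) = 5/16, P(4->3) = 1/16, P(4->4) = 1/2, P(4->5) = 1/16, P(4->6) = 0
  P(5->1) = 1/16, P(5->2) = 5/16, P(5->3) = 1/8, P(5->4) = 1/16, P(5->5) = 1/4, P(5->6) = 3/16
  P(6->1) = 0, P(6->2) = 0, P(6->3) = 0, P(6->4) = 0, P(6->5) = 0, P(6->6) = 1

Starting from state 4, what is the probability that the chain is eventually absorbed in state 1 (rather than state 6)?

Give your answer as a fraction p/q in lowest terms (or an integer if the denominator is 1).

Let a_i = P(absorbed in 1 | start in state i).
Boundary conditions: a_1 = 1, a_6 = 0.
For each transient state i, a_i = sum_j P(i->j) * a_j:
  a_2 = 1/4*a_1 + 0*a_2 + 1/4*a_3 + 1/16*a_4 + 7/16*a_5 + 0*a_6
  a_3 = 1/8*a_1 + 5/16*a_2 + 1/16*a_3 + 1/8*a_4 + 3/16*a_5 + 3/16*a_6
  a_4 = 1/16*a_1 + 5/16*a_2 + 1/16*a_3 + 1/2*a_4 + 1/16*a_5 + 0*a_6
  a_5 = 1/16*a_1 + 5/16*a_2 + 1/8*a_3 + 1/16*a_4 + 1/4*a_5 + 3/16*a_6

Substituting a_1 = 1 and a_6 = 0, rearrange to (I - Q) a = r where r[i] = P(i -> 1):
  [1, -1/4, -1/16, -7/16] . (a_2, a_3, a_4, a_5) = 1/4
  [-5/16, 15/16, -1/8, -3/16] . (a_2, a_3, a_4, a_5) = 1/8
  [-5/16, -1/16, 1/2, -1/16] . (a_2, a_3, a_4, a_5) = 1/16
  [-5/16, -1/8, -1/16, 3/4] . (a_2, a_3, a_4, a_5) = 1/16

Solving yields:
  a_2 = 2591/4052
  a_3 = 539/1013
  a_4 = 2645/4052
  a_5 = 1997/4052

Starting state is 4, so the absorption probability is a_4 = 2645/4052.

Answer: 2645/4052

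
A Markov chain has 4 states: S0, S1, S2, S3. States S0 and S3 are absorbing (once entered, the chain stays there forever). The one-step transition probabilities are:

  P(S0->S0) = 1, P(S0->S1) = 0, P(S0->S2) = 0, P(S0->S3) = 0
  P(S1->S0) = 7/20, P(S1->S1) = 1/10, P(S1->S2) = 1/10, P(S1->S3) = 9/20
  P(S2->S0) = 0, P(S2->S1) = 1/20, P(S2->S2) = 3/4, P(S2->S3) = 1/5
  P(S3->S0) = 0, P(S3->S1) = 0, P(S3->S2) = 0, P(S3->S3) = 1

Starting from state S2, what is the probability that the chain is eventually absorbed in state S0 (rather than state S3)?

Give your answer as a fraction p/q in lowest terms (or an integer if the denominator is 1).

Answer: 7/88

Derivation:
Let a_i = P(absorbed in S0 | start in state i).
Boundary conditions: a_S0 = 1, a_S3 = 0.
For each transient state i, a_i = sum_j P(i->j) * a_j:
  a_S1 = 7/20*a_S0 + 1/10*a_S1 + 1/10*a_S2 + 9/20*a_S3
  a_S2 = 0*a_S0 + 1/20*a_S1 + 3/4*a_S2 + 1/5*a_S3

Substituting a_S0 = 1 and a_S3 = 0, rearrange to (I - Q) a = r where r[i] = P(i -> S0):
  [9/10, -1/10] . (a_S1, a_S2) = 7/20
  [-1/20, 1/4] . (a_S1, a_S2) = 0

Solving yields:
  a_S1 = 35/88
  a_S2 = 7/88

Starting state is S2, so the absorption probability is a_S2 = 7/88.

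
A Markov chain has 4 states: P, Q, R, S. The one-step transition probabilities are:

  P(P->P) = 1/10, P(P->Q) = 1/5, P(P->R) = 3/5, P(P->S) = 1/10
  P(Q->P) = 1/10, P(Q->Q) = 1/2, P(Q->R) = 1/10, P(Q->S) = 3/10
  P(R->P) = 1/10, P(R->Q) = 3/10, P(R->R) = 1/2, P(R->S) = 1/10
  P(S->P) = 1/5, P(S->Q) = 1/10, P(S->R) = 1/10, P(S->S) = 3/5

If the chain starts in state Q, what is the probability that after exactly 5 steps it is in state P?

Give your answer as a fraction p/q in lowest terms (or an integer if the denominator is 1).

Computing P^5 by repeated multiplication:
P^1 =
  P: [1/10, 1/5, 3/5, 1/10]
  Q: [1/10, 1/2, 1/10, 3/10]
  R: [1/10, 3/10, 1/2, 1/10]
  S: [1/5, 1/10, 1/10, 3/5]
P^2 =
  P: [11/100, 31/100, 39/100, 19/100]
  Q: [13/100, 33/100, 19/100, 7/20]
  R: [11/100, 33/100, 7/20, 21/100]
  S: [4/25, 9/50, 6/25, 21/50]
P^3 =
  P: [119/1000, 313/1000, 311/1000, 257/1000]
  Q: [27/200, 283/1000, 241/1000, 341/1000]
  R: [121/1000, 313/1000, 59/200, 271/1000]
  S: [71/500, 59/250, 69/250, 173/500]
P^4 =
  P: [1257/10000, 2993/10000, 2839/10000, 2911/10000]
  Q: [1341/10000, 2749/10000, 2639/10000, 3271/10000]
  R: [1271/10000, 2963/10000, 557/2000, 2981/10000]
  S: [673/5000, 1319/5000, 1407/5000, 1601/5000]
P^5 =
  P: [12911/100000, 28907/100000, 27641/100000, 30541/100000]
  Q: [13271/100000, 5523/20000, 27261/100000, 31853/100000]
  R: [12981/100000, 28693/100000, 5499/20000, 30831/100000]
  S: [6601/50000, 13763/50000, 13993/50000, 15643/50000]

(P^5)[Q -> P] = 13271/100000

Answer: 13271/100000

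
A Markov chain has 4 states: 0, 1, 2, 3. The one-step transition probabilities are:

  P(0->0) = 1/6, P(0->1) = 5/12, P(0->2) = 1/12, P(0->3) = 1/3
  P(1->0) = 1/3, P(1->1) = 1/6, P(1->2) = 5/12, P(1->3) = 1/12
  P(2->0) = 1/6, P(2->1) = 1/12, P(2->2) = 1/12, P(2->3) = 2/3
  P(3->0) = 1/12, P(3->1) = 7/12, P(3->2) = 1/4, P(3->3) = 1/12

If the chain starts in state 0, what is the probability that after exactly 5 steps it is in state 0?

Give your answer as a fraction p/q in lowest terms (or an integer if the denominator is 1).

Answer: 49369/248832

Derivation:
Computing P^5 by repeated multiplication:
P^1 =
  0: [1/6, 5/12, 1/12, 1/3]
  1: [1/3, 1/6, 5/12, 1/12]
  2: [1/6, 1/12, 1/12, 2/3]
  3: [1/12, 7/12, 1/4, 1/12]
P^2 =
  0: [5/24, 49/144, 5/18, 25/144]
  1: [3/16, 1/4, 11/72, 59/144]
  2: [1/8, 23/48, 2/9, 25/144]
  3: [37/144, 29/144, 7/24, 1/4]
P^3 =
  0: [361/1728, 463/1728, 65/288, 257/864]
  1: [301/1728, 107/288, 203/864, 379/1728]
  2: [401/1728, 145/576, 235/864, 211/864]
  3: [155/864, 179/576, 83/432, 61/192]
P^4 =
  0: [967/5184, 6719/20736, 2/9, 1847/6912]
  1: [4361/20736, 731/2592, 2527/10368, 5473/20736]
  2: [61/324, 6299/20736, 539/2592, 6221/20736]
  3: [1327/6912, 6799/20736, 829/3456, 2491/10368]
P^5 =
  0: [49369/248832, 25391/82944, 29347/124416, 5383/20736]
  1: [47695/248832, 12811/41472, 9179/41472, 69197/248832]
  2: [47849/248832, 26659/82944, 1081/4608, 7829/31104]
  3: [2087/10368, 73351/248832, 7237/31104, 22499/82944]

(P^5)[0 -> 0] = 49369/248832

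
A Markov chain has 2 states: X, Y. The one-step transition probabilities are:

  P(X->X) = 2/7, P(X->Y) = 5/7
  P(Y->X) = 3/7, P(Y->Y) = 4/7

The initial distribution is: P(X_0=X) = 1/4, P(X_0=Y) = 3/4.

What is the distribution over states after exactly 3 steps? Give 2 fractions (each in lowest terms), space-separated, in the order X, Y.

Propagating the distribution step by step (d_{t+1} = d_t * P):
d_0 = (X=1/4, Y=3/4)
  d_1[X] = 1/4*2/7 + 3/4*3/7 = 11/28
  d_1[Y] = 1/4*5/7 + 3/4*4/7 = 17/28
d_1 = (X=11/28, Y=17/28)
  d_2[X] = 11/28*2/7 + 17/28*3/7 = 73/196
  d_2[Y] = 11/28*5/7 + 17/28*4/7 = 123/196
d_2 = (X=73/196, Y=123/196)
  d_3[X] = 73/196*2/7 + 123/196*3/7 = 515/1372
  d_3[Y] = 73/196*5/7 + 123/196*4/7 = 857/1372
d_3 = (X=515/1372, Y=857/1372)

Answer: 515/1372 857/1372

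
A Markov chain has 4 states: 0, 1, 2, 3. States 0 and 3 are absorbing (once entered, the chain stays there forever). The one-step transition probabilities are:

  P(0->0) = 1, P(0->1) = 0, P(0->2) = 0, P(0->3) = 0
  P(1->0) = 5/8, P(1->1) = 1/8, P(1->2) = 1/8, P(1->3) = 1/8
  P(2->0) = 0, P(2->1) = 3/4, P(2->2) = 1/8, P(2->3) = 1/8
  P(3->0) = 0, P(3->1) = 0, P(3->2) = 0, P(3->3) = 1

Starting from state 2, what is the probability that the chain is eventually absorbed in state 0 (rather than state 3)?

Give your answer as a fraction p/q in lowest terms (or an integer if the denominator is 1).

Answer: 30/43

Derivation:
Let a_i = P(absorbed in 0 | start in state i).
Boundary conditions: a_0 = 1, a_3 = 0.
For each transient state i, a_i = sum_j P(i->j) * a_j:
  a_1 = 5/8*a_0 + 1/8*a_1 + 1/8*a_2 + 1/8*a_3
  a_2 = 0*a_0 + 3/4*a_1 + 1/8*a_2 + 1/8*a_3

Substituting a_0 = 1 and a_3 = 0, rearrange to (I - Q) a = r where r[i] = P(i -> 0):
  [7/8, -1/8] . (a_1, a_2) = 5/8
  [-3/4, 7/8] . (a_1, a_2) = 0

Solving yields:
  a_1 = 35/43
  a_2 = 30/43

Starting state is 2, so the absorption probability is a_2 = 30/43.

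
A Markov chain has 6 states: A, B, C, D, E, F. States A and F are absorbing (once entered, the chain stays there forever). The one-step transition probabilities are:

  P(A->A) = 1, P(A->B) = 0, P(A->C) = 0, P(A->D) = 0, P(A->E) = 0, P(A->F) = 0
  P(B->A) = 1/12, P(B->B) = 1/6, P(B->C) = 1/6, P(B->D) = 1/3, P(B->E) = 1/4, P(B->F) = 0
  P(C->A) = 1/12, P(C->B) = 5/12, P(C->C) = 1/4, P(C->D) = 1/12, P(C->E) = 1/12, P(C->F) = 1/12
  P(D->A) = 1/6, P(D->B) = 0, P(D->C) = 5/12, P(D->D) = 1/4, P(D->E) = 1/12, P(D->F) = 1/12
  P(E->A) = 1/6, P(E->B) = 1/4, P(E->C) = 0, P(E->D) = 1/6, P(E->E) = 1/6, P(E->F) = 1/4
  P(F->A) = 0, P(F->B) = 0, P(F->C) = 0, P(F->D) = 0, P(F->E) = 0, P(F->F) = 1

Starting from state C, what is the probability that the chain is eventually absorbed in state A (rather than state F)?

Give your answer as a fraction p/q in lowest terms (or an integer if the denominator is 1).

Let a_i = P(absorbed in A | start in state i).
Boundary conditions: a_A = 1, a_F = 0.
For each transient state i, a_i = sum_j P(i->j) * a_j:
  a_B = 1/12*a_A + 1/6*a_B + 1/6*a_C + 1/3*a_D + 1/4*a_E + 0*a_F
  a_C = 1/12*a_A + 5/12*a_B + 1/4*a_C + 1/12*a_D + 1/12*a_E + 1/12*a_F
  a_D = 1/6*a_A + 0*a_B + 5/12*a_C + 1/4*a_D + 1/12*a_E + 1/12*a_F
  a_E = 1/6*a_A + 1/4*a_B + 0*a_C + 1/6*a_D + 1/6*a_E + 1/4*a_F

Substituting a_A = 1 and a_F = 0, rearrange to (I - Q) a = r where r[i] = P(i -> A):
  [5/6, -1/6, -1/3, -1/4] . (a_B, a_C, a_D, a_E) = 1/12
  [-5/12, 3/4, -1/12, -1/12] . (a_B, a_C, a_D, a_E) = 1/12
  [0, -5/12, 3/4, -1/12] . (a_B, a_C, a_D, a_E) = 1/6
  [-1/4, 0, -1/6, 5/6] . (a_B, a_C, a_D, a_E) = 1/6

Solving yields:
  a_B = 1311/2189
  a_C = 2473/4378
  a_D = 2589/4378
  a_E = 1090/2189

Starting state is C, so the absorption probability is a_C = 2473/4378.

Answer: 2473/4378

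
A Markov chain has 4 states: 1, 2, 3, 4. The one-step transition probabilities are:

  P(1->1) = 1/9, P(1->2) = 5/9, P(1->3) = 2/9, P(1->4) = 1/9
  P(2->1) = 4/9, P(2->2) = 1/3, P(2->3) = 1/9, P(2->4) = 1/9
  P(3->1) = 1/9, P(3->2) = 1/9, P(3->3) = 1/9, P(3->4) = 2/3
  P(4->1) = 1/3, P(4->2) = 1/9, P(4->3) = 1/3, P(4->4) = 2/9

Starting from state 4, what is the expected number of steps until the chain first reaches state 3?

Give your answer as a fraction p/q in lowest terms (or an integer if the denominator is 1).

Let h_i = expected steps to first reach 3 from state i.
Boundary: h_3 = 0.
First-step equations for the other states:
  h_1 = 1 + 1/9*h_1 + 5/9*h_2 + 2/9*h_3 + 1/9*h_4
  h_2 = 1 + 4/9*h_1 + 1/3*h_2 + 1/9*h_3 + 1/9*h_4
  h_4 = 1 + 1/3*h_1 + 1/9*h_2 + 1/3*h_3 + 2/9*h_4

Substituting h_3 = 0 and rearranging gives the linear system (I - Q) h = 1:
  [8/9, -5/9, -1/9] . (h_1, h_2, h_4) = 1
  [-4/9, 2/3, -1/9] . (h_1, h_2, h_4) = 1
  [-1/3, -1/9, 7/9] . (h_1, h_2, h_4) = 1

Solving yields:
  h_1 = 792/151
  h_2 = 864/151
  h_4 = 657/151

Starting state is 4, so the expected hitting time is h_4 = 657/151.

Answer: 657/151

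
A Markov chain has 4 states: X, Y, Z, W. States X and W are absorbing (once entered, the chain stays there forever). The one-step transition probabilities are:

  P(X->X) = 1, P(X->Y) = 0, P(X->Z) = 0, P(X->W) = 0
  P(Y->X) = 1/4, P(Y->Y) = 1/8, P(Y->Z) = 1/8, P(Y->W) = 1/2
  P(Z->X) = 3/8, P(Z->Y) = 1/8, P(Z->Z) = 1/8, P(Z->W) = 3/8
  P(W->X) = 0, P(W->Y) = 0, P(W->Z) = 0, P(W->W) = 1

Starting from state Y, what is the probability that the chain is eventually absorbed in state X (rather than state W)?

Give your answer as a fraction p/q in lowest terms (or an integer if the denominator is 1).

Answer: 17/48

Derivation:
Let a_i = P(absorbed in X | start in state i).
Boundary conditions: a_X = 1, a_W = 0.
For each transient state i, a_i = sum_j P(i->j) * a_j:
  a_Y = 1/4*a_X + 1/8*a_Y + 1/8*a_Z + 1/2*a_W
  a_Z = 3/8*a_X + 1/8*a_Y + 1/8*a_Z + 3/8*a_W

Substituting a_X = 1 and a_W = 0, rearrange to (I - Q) a = r where r[i] = P(i -> X):
  [7/8, -1/8] . (a_Y, a_Z) = 1/4
  [-1/8, 7/8] . (a_Y, a_Z) = 3/8

Solving yields:
  a_Y = 17/48
  a_Z = 23/48

Starting state is Y, so the absorption probability is a_Y = 17/48.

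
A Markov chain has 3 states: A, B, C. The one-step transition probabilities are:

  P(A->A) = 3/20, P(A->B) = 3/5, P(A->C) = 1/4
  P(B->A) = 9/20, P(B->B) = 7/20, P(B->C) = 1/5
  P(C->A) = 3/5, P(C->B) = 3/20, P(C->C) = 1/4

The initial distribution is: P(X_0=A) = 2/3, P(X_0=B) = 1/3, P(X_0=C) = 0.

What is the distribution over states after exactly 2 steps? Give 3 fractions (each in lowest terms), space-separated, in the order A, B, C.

Propagating the distribution step by step (d_{t+1} = d_t * P):
d_0 = (A=2/3, B=1/3, C=0)
  d_1[A] = 2/3*3/20 + 1/3*9/20 + 0*3/5 = 1/4
  d_1[B] = 2/3*3/5 + 1/3*7/20 + 0*3/20 = 31/60
  d_1[C] = 2/3*1/4 + 1/3*1/5 + 0*1/4 = 7/30
d_1 = (A=1/4, B=31/60, C=7/30)
  d_2[A] = 1/4*3/20 + 31/60*9/20 + 7/30*3/5 = 41/100
  d_2[B] = 1/4*3/5 + 31/60*7/20 + 7/30*3/20 = 439/1200
  d_2[C] = 1/4*1/4 + 31/60*1/5 + 7/30*1/4 = 269/1200
d_2 = (A=41/100, B=439/1200, C=269/1200)

Answer: 41/100 439/1200 269/1200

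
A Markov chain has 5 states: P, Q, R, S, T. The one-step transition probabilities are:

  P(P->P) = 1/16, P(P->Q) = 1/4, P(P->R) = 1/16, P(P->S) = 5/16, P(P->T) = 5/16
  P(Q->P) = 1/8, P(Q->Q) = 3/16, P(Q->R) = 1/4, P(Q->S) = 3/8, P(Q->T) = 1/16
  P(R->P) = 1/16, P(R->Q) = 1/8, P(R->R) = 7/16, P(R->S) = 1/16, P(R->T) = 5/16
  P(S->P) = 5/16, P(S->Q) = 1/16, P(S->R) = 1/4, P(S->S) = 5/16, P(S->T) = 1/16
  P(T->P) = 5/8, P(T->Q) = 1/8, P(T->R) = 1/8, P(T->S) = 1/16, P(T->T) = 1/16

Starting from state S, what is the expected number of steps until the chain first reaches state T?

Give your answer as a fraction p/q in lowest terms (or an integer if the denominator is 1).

Answer: 2864/497

Derivation:
Let h_i = expected steps to first reach T from state i.
Boundary: h_T = 0.
First-step equations for the other states:
  h_P = 1 + 1/16*h_P + 1/4*h_Q + 1/16*h_R + 5/16*h_S + 5/16*h_T
  h_Q = 1 + 1/8*h_P + 3/16*h_Q + 1/4*h_R + 3/8*h_S + 1/16*h_T
  h_R = 1 + 1/16*h_P + 1/8*h_Q + 7/16*h_R + 1/16*h_S + 5/16*h_T
  h_S = 1 + 5/16*h_P + 1/16*h_Q + 1/4*h_R + 5/16*h_S + 1/16*h_T

Substituting h_T = 0 and rearranging gives the linear system (I - Q) h = 1:
  [15/16, -1/4, -1/16, -5/16] . (h_P, h_Q, h_R, h_S) = 1
  [-1/8, 13/16, -1/4, -3/8] . (h_P, h_Q, h_R, h_S) = 1
  [-1/16, -1/8, 9/16, -1/16] . (h_P, h_Q, h_R, h_S) = 1
  [-5/16, -1/16, -1/4, 11/16] . (h_P, h_Q, h_R, h_S) = 1

Solving yields:
  h_P = 2416/497
  h_Q = 2960/497
  h_R = 304/71
  h_S = 2864/497

Starting state is S, so the expected hitting time is h_S = 2864/497.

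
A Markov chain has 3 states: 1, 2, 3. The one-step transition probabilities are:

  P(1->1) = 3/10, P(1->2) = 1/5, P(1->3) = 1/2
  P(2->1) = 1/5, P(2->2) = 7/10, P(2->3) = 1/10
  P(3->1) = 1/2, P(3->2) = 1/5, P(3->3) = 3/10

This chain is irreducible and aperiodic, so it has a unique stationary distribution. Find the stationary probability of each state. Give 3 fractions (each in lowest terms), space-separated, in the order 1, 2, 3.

The stationary distribution satisfies pi = pi * P, i.e.:
  pi_1 = 3/10*pi_1 + 1/5*pi_2 + 1/2*pi_3
  pi_2 = 1/5*pi_1 + 7/10*pi_2 + 1/5*pi_3
  pi_3 = 1/2*pi_1 + 1/10*pi_2 + 3/10*pi_3
with normalization: pi_1 + pi_2 + pi_3 = 1.

Using the first 2 balance equations plus normalization, the linear system A*pi = b is:
  [-7/10, 1/5, 1/2] . pi = 0
  [1/5, -3/10, 1/5] . pi = 0
  [1, 1, 1] . pi = 1

Solving yields:
  pi_1 = 19/60
  pi_2 = 2/5
  pi_3 = 17/60

Verification (pi * P):
  19/60*3/10 + 2/5*1/5 + 17/60*1/2 = 19/60 = pi_1  (ok)
  19/60*1/5 + 2/5*7/10 + 17/60*1/5 = 2/5 = pi_2  (ok)
  19/60*1/2 + 2/5*1/10 + 17/60*3/10 = 17/60 = pi_3  (ok)

Answer: 19/60 2/5 17/60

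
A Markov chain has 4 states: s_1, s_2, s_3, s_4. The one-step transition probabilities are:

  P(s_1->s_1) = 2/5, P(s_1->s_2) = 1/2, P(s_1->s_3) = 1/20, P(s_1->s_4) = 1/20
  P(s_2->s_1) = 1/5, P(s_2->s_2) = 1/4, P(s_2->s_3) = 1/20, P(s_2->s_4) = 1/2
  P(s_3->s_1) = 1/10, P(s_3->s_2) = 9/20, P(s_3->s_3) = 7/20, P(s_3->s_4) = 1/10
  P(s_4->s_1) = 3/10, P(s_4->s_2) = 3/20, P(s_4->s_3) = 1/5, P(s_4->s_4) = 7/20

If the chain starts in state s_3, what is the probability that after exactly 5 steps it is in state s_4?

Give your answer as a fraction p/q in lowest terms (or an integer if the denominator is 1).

Answer: 451923/1600000

Derivation:
Computing P^5 by repeated multiplication:
P^1 =
  s_1: [2/5, 1/2, 1/20, 1/20]
  s_2: [1/5, 1/4, 1/20, 1/2]
  s_3: [1/10, 9/20, 7/20, 1/10]
  s_4: [3/10, 3/20, 1/5, 7/20]
P^2 =
  s_1: [7/25, 71/200, 29/400, 117/400]
  s_2: [57/200, 13/50, 7/50, 63/200]
  s_3: [39/200, 67/200, 17/100, 3/10]
  s_4: [11/40, 33/100, 13/80, 93/400]
P^3 =
  s_1: [139/500, 1221/4000, 37/320, 2409/8000]
  s_2: [549/2000, 1271/4000, 557/4000, 537/2000]
  s_3: [63/250, 1211/4000, 73/500, 1197/4000]
  s_4: [131/500, 41/125, 1069/8000, 2211/8000]
P^4 =
  s_1: [5483/20000, 25001/80000, 20777/160000, 45357/160000]
  s_2: [10713/40000, 2557/8000, 2641/20000, 561/2000]
  s_3: [10629/40000, 12491/40000, 2219/16000, 4533/16000]
  s_4: [10667/40000, 25167/80000, 21047/160000, 45951/160000]
P^5 =
  s_1: [108077/400000, 505857/1600000, 420733/3200000, 902937/3200000]
  s_2: [26841/100000, 252253/800000, 13169/100000, 227667/800000]
  s_3: [107043/400000, 25267/80000, 42913/320000, 451923/1600000]
  s_4: [2689/10000, 502813/1600000, 84827/640000, 909759/3200000]

(P^5)[s_3 -> s_4] = 451923/1600000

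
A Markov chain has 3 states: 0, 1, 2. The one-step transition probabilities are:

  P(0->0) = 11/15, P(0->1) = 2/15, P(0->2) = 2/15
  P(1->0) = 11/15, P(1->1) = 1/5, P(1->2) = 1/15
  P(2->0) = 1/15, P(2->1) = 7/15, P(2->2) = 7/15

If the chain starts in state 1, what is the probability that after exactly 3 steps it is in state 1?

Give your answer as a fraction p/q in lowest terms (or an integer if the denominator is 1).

Answer: 24/125

Derivation:
Computing P^3 by repeated multiplication:
P^1 =
  0: [11/15, 2/15, 2/15]
  1: [11/15, 1/5, 1/15]
  2: [1/15, 7/15, 7/15]
P^2 =
  0: [29/45, 14/75, 38/225]
  1: [31/45, 38/225, 32/225]
  2: [19/45, 8/25, 58/225]
P^3 =
  0: [419/675, 682/3375, 598/3375]
  1: [431/675, 24/125, 572/3375]
  2: [379/675, 812/3375, 668/3375]

(P^3)[1 -> 1] = 24/125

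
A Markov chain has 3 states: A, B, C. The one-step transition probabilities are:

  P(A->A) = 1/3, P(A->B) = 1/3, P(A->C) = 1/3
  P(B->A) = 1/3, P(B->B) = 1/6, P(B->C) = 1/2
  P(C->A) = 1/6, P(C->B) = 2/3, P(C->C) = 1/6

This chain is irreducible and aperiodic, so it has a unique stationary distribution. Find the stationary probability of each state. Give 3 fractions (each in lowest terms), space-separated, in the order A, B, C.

Answer: 13/47 18/47 16/47

Derivation:
The stationary distribution satisfies pi = pi * P, i.e.:
  pi_A = 1/3*pi_A + 1/3*pi_B + 1/6*pi_C
  pi_B = 1/3*pi_A + 1/6*pi_B + 2/3*pi_C
  pi_C = 1/3*pi_A + 1/2*pi_B + 1/6*pi_C
with normalization: pi_A + pi_B + pi_C = 1.

Using the first 2 balance equations plus normalization, the linear system A*pi = b is:
  [-2/3, 1/3, 1/6] . pi = 0
  [1/3, -5/6, 2/3] . pi = 0
  [1, 1, 1] . pi = 1

Solving yields:
  pi_A = 13/47
  pi_B = 18/47
  pi_C = 16/47

Verification (pi * P):
  13/47*1/3 + 18/47*1/3 + 16/47*1/6 = 13/47 = pi_A  (ok)
  13/47*1/3 + 18/47*1/6 + 16/47*2/3 = 18/47 = pi_B  (ok)
  13/47*1/3 + 18/47*1/2 + 16/47*1/6 = 16/47 = pi_C  (ok)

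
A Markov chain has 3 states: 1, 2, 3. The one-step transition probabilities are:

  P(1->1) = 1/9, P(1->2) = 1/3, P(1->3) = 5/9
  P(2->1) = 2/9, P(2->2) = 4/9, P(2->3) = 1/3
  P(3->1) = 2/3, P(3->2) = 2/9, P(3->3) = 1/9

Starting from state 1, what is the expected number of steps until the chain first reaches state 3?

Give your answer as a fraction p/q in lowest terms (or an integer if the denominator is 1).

Answer: 36/17

Derivation:
Let h_i = expected steps to first reach 3 from state i.
Boundary: h_3 = 0.
First-step equations for the other states:
  h_1 = 1 + 1/9*h_1 + 1/3*h_2 + 5/9*h_3
  h_2 = 1 + 2/9*h_1 + 4/9*h_2 + 1/3*h_3

Substituting h_3 = 0 and rearranging gives the linear system (I - Q) h = 1:
  [8/9, -1/3] . (h_1, h_2) = 1
  [-2/9, 5/9] . (h_1, h_2) = 1

Solving yields:
  h_1 = 36/17
  h_2 = 45/17

Starting state is 1, so the expected hitting time is h_1 = 36/17.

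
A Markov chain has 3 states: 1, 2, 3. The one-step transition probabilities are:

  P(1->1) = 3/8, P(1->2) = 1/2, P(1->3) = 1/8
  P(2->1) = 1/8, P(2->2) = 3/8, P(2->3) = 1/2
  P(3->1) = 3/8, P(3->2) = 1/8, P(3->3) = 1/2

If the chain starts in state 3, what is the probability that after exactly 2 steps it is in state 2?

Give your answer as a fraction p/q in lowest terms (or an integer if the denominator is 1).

Computing P^2 by repeated multiplication:
P^1 =
  1: [3/8, 1/2, 1/8]
  2: [1/8, 3/8, 1/2]
  3: [3/8, 1/8, 1/2]
P^2 =
  1: [1/4, 25/64, 23/64]
  2: [9/32, 17/64, 29/64]
  3: [11/32, 19/64, 23/64]

(P^2)[3 -> 2] = 19/64

Answer: 19/64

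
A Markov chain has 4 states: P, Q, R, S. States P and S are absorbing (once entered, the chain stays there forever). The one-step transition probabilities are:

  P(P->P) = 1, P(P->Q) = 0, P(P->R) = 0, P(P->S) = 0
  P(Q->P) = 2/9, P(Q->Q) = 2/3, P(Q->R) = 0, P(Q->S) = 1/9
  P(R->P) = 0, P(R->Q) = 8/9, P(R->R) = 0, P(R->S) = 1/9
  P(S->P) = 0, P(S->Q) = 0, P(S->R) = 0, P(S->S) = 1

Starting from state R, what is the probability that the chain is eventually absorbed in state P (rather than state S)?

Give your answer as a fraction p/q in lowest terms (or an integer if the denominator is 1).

Let a_i = P(absorbed in P | start in state i).
Boundary conditions: a_P = 1, a_S = 0.
For each transient state i, a_i = sum_j P(i->j) * a_j:
  a_Q = 2/9*a_P + 2/3*a_Q + 0*a_R + 1/9*a_S
  a_R = 0*a_P + 8/9*a_Q + 0*a_R + 1/9*a_S

Substituting a_P = 1 and a_S = 0, rearrange to (I - Q) a = r where r[i] = P(i -> P):
  [1/3, 0] . (a_Q, a_R) = 2/9
  [-8/9, 1] . (a_Q, a_R) = 0

Solving yields:
  a_Q = 2/3
  a_R = 16/27

Starting state is R, so the absorption probability is a_R = 16/27.

Answer: 16/27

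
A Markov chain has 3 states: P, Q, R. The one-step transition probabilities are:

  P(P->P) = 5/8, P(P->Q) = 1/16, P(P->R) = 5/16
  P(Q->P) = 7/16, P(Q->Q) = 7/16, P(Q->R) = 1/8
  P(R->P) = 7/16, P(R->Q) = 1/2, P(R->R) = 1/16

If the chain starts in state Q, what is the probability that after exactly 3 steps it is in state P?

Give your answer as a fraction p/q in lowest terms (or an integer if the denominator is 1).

Answer: 2191/4096

Derivation:
Computing P^3 by repeated multiplication:
P^1 =
  P: [5/8, 1/16, 5/16]
  Q: [7/16, 7/16, 1/8]
  R: [7/16, 1/2, 1/16]
P^2 =
  P: [71/128, 57/256, 57/256]
  Q: [133/256, 9/32, 51/256]
  R: [133/256, 71/256, 13/64]
P^3 =
  P: [1109/2048, 997/4096, 881/4096]
  Q: [2191/4096, 1045/4096, 215/1024]
  R: [2191/4096, 523/2048, 859/4096]

(P^3)[Q -> P] = 2191/4096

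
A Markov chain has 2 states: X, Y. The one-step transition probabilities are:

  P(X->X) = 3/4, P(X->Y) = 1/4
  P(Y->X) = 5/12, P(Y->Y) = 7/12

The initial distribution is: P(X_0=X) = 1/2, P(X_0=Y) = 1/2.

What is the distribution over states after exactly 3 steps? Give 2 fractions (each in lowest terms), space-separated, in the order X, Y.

Answer: 67/108 41/108

Derivation:
Propagating the distribution step by step (d_{t+1} = d_t * P):
d_0 = (X=1/2, Y=1/2)
  d_1[X] = 1/2*3/4 + 1/2*5/12 = 7/12
  d_1[Y] = 1/2*1/4 + 1/2*7/12 = 5/12
d_1 = (X=7/12, Y=5/12)
  d_2[X] = 7/12*3/4 + 5/12*5/12 = 11/18
  d_2[Y] = 7/12*1/4 + 5/12*7/12 = 7/18
d_2 = (X=11/18, Y=7/18)
  d_3[X] = 11/18*3/4 + 7/18*5/12 = 67/108
  d_3[Y] = 11/18*1/4 + 7/18*7/12 = 41/108
d_3 = (X=67/108, Y=41/108)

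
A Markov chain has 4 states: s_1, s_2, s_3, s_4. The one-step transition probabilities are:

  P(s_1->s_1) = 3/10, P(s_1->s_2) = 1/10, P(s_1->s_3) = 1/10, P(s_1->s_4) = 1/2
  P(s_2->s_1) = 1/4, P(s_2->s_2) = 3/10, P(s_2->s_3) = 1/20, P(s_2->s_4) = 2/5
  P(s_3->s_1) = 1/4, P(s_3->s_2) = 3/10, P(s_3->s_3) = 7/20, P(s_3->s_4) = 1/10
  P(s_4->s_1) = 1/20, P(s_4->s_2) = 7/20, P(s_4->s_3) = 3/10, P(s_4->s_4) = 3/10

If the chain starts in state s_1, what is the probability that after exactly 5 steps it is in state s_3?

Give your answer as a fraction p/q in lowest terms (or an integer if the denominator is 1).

Computing P^5 by repeated multiplication:
P^1 =
  s_1: [3/10, 1/10, 1/10, 1/2]
  s_2: [1/4, 3/10, 1/20, 2/5]
  s_3: [1/4, 3/10, 7/20, 1/10]
  s_4: [1/20, 7/20, 3/10, 3/10]
P^2 =
  s_1: [33/200, 53/200, 11/50, 7/20]
  s_2: [73/400, 27/100, 71/400, 37/100]
  s_3: [97/400, 51/200, 77/400, 31/100]
  s_4: [77/400, 61/200, 87/400, 57/200]
P^3 =
  s_1: [753/4000, 569/2000, 847/4000, 631/2000]
  s_2: [1481/8000, 141/500, 1639/8000, 41/125]
  s_3: [1601/8000, 267/1000, 1579/8000, 671/2000]
  s_4: [1621/8000, 1103/4000, 1569/8000, 651/2000]
P^4 =
  s_1: [3141/16000, 89/320, 3229/16000, 259/800]
  s_2: [6197/32000, 447/1600, 6487/32000, 1297/4000]
  s_3: [6173/32000, 1107/4000, 6499/32000, 1309/4000]
  s_4: [6241/32000, 1103/4000, 6411/32000, 2631/8000]
P^5 =
  s_1: [62421/320000, 11077/40000, 12883/64000, 26137/80000]
  s_2: [124693/640000, 44397/160000, 128999/640000, 2609/8000]
  s_3: [24857/128000, 8889/32000, 129527/640000, 26051/80000]
  s_4: [24829/128000, 4439/16000, 129327/640000, 26121/80000]

(P^5)[s_1 -> s_3] = 12883/64000

Answer: 12883/64000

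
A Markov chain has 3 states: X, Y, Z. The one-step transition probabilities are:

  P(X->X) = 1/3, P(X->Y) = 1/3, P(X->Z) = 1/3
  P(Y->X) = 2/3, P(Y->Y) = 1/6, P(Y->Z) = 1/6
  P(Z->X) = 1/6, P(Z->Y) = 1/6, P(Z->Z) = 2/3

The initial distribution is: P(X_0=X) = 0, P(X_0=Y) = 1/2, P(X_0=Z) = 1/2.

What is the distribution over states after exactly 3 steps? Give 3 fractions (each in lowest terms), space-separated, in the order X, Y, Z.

Propagating the distribution step by step (d_{t+1} = d_t * P):
d_0 = (X=0, Y=1/2, Z=1/2)
  d_1[X] = 0*1/3 + 1/2*2/3 + 1/2*1/6 = 5/12
  d_1[Y] = 0*1/3 + 1/2*1/6 + 1/2*1/6 = 1/6
  d_1[Z] = 0*1/3 + 1/2*1/6 + 1/2*2/3 = 5/12
d_1 = (X=5/12, Y=1/6, Z=5/12)
  d_2[X] = 5/12*1/3 + 1/6*2/3 + 5/12*1/6 = 23/72
  d_2[Y] = 5/12*1/3 + 1/6*1/6 + 5/12*1/6 = 17/72
  d_2[Z] = 5/12*1/3 + 1/6*1/6 + 5/12*2/3 = 4/9
d_2 = (X=23/72, Y=17/72, Z=4/9)
  d_3[X] = 23/72*1/3 + 17/72*2/3 + 4/9*1/6 = 73/216
  d_3[Y] = 23/72*1/3 + 17/72*1/6 + 4/9*1/6 = 95/432
  d_3[Z] = 23/72*1/3 + 17/72*1/6 + 4/9*2/3 = 191/432
d_3 = (X=73/216, Y=95/432, Z=191/432)

Answer: 73/216 95/432 191/432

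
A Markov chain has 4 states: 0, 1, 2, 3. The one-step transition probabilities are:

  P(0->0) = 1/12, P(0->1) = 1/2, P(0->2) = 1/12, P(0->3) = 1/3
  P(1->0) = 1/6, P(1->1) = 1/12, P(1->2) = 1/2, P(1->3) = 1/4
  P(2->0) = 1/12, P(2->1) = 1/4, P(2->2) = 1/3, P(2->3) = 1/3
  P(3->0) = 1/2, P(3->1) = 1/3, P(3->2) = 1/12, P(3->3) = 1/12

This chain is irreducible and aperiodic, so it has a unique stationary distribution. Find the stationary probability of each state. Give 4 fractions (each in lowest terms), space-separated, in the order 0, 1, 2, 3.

Answer: 175/834 77/278 221/834 69/278

Derivation:
The stationary distribution satisfies pi = pi * P, i.e.:
  pi_0 = 1/12*pi_0 + 1/6*pi_1 + 1/12*pi_2 + 1/2*pi_3
  pi_1 = 1/2*pi_0 + 1/12*pi_1 + 1/4*pi_2 + 1/3*pi_3
  pi_2 = 1/12*pi_0 + 1/2*pi_1 + 1/3*pi_2 + 1/12*pi_3
  pi_3 = 1/3*pi_0 + 1/4*pi_1 + 1/3*pi_2 + 1/12*pi_3
with normalization: pi_0 + pi_1 + pi_2 + pi_3 = 1.

Using the first 3 balance equations plus normalization, the linear system A*pi = b is:
  [-11/12, 1/6, 1/12, 1/2] . pi = 0
  [1/2, -11/12, 1/4, 1/3] . pi = 0
  [1/12, 1/2, -2/3, 1/12] . pi = 0
  [1, 1, 1, 1] . pi = 1

Solving yields:
  pi_0 = 175/834
  pi_1 = 77/278
  pi_2 = 221/834
  pi_3 = 69/278

Verification (pi * P):
  175/834*1/12 + 77/278*1/6 + 221/834*1/12 + 69/278*1/2 = 175/834 = pi_0  (ok)
  175/834*1/2 + 77/278*1/12 + 221/834*1/4 + 69/278*1/3 = 77/278 = pi_1  (ok)
  175/834*1/12 + 77/278*1/2 + 221/834*1/3 + 69/278*1/12 = 221/834 = pi_2  (ok)
  175/834*1/3 + 77/278*1/4 + 221/834*1/3 + 69/278*1/12 = 69/278 = pi_3  (ok)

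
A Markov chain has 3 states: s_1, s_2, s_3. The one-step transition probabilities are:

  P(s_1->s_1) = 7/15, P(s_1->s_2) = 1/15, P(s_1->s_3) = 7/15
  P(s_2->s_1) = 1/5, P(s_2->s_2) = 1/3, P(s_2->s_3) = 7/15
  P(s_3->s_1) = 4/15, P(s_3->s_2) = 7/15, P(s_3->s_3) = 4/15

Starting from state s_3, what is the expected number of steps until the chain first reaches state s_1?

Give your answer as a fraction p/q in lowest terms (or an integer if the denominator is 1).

Let h_i = expected steps to first reach s_1 from state i.
Boundary: h_s_1 = 0.
First-step equations for the other states:
  h_s_2 = 1 + 1/5*h_s_1 + 1/3*h_s_2 + 7/15*h_s_3
  h_s_3 = 1 + 4/15*h_s_1 + 7/15*h_s_2 + 4/15*h_s_3

Substituting h_s_1 = 0 and rearranging gives the linear system (I - Q) h = 1:
  [2/3, -7/15] . (h_s_2, h_s_3) = 1
  [-7/15, 11/15] . (h_s_2, h_s_3) = 1

Solving yields:
  h_s_2 = 270/61
  h_s_3 = 255/61

Starting state is s_3, so the expected hitting time is h_s_3 = 255/61.

Answer: 255/61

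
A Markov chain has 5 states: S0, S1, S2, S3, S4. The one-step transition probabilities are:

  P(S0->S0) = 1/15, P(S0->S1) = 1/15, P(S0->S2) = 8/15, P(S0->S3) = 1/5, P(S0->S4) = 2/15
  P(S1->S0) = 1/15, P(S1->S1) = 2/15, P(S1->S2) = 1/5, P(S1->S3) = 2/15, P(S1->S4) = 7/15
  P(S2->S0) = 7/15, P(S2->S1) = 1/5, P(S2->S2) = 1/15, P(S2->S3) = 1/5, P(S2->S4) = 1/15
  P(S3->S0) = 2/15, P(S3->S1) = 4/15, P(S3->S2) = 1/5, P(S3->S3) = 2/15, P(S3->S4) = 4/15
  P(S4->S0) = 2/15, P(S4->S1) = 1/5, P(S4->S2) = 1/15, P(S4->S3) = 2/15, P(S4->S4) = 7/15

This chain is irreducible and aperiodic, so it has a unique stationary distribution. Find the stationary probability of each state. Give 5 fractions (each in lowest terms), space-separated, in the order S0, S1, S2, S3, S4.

The stationary distribution satisfies pi = pi * P, i.e.:
  pi_S0 = 1/15*pi_S0 + 1/15*pi_S1 + 7/15*pi_S2 + 2/15*pi_S3 + 2/15*pi_S4
  pi_S1 = 1/15*pi_S0 + 2/15*pi_S1 + 1/5*pi_S2 + 4/15*pi_S3 + 1/5*pi_S4
  pi_S2 = 8/15*pi_S0 + 1/5*pi_S1 + 1/15*pi_S2 + 1/5*pi_S3 + 1/15*pi_S4
  pi_S3 = 1/5*pi_S0 + 2/15*pi_S1 + 1/5*pi_S2 + 2/15*pi_S3 + 2/15*pi_S4
  pi_S4 = 2/15*pi_S0 + 7/15*pi_S1 + 1/15*pi_S2 + 4/15*pi_S3 + 7/15*pi_S4
with normalization: pi_S0 + pi_S1 + pi_S2 + pi_S3 + pi_S4 = 1.

Using the first 4 balance equations plus normalization, the linear system A*pi = b is:
  [-14/15, 1/15, 7/15, 2/15, 2/15] . pi = 0
  [1/15, -13/15, 1/5, 4/15, 1/5] . pi = 0
  [8/15, 1/5, -14/15, 1/5, 1/15] . pi = 0
  [1/5, 2/15, 1/5, -13/15, 2/15] . pi = 0
  [1, 1, 1, 1, 1] . pi = 1

Solving yields:
  pi_S0 = 4211/24181
  pi_S1 = 4246/24181
  pi_S2 = 4652/24181
  pi_S3 = 3815/24181
  pi_S4 = 7257/24181

Verification (pi * P):
  4211/24181*1/15 + 4246/24181*1/15 + 4652/24181*7/15 + 3815/24181*2/15 + 7257/24181*2/15 = 4211/24181 = pi_S0  (ok)
  4211/24181*1/15 + 4246/24181*2/15 + 4652/24181*1/5 + 3815/24181*4/15 + 7257/24181*1/5 = 4246/24181 = pi_S1  (ok)
  4211/24181*8/15 + 4246/24181*1/5 + 4652/24181*1/15 + 3815/24181*1/5 + 7257/24181*1/15 = 4652/24181 = pi_S2  (ok)
  4211/24181*1/5 + 4246/24181*2/15 + 4652/24181*1/5 + 3815/24181*2/15 + 7257/24181*2/15 = 3815/24181 = pi_S3  (ok)
  4211/24181*2/15 + 4246/24181*7/15 + 4652/24181*1/15 + 3815/24181*4/15 + 7257/24181*7/15 = 7257/24181 = pi_S4  (ok)

Answer: 4211/24181 4246/24181 4652/24181 3815/24181 7257/24181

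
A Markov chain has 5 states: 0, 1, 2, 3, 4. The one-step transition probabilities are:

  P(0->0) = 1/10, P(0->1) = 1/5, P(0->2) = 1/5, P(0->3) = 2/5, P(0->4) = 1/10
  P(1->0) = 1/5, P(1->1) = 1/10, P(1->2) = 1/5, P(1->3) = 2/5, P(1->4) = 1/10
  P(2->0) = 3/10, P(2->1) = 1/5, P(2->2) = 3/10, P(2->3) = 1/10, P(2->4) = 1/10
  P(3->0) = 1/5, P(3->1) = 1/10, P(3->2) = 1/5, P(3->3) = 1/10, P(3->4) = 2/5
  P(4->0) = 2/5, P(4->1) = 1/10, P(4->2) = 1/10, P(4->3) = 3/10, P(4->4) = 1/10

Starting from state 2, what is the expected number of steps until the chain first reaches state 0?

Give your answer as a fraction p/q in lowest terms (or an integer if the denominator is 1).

Let h_i = expected steps to first reach 0 from state i.
Boundary: h_0 = 0.
First-step equations for the other states:
  h_1 = 1 + 1/5*h_0 + 1/10*h_1 + 1/5*h_2 + 2/5*h_3 + 1/10*h_4
  h_2 = 1 + 3/10*h_0 + 1/5*h_1 + 3/10*h_2 + 1/10*h_3 + 1/10*h_4
  h_3 = 1 + 1/5*h_0 + 1/10*h_1 + 1/5*h_2 + 1/10*h_3 + 2/5*h_4
  h_4 = 1 + 2/5*h_0 + 1/10*h_1 + 1/10*h_2 + 3/10*h_3 + 1/10*h_4

Substituting h_0 = 0 and rearranging gives the linear system (I - Q) h = 1:
  [9/10, -1/5, -2/5, -1/10] . (h_1, h_2, h_3, h_4) = 1
  [-1/5, 7/10, -1/10, -1/10] . (h_1, h_2, h_3, h_4) = 1
  [-1/10, -1/5, 9/10, -2/5] . (h_1, h_2, h_3, h_4) = 1
  [-1/10, -1/10, -3/10, 9/10] . (h_1, h_2, h_3, h_4) = 1

Solving yields:
  h_1 = 11880/3031
  h_2 = 10730/3031
  h_3 = 11370/3031
  h_4 = 9670/3031

Starting state is 2, so the expected hitting time is h_2 = 10730/3031.

Answer: 10730/3031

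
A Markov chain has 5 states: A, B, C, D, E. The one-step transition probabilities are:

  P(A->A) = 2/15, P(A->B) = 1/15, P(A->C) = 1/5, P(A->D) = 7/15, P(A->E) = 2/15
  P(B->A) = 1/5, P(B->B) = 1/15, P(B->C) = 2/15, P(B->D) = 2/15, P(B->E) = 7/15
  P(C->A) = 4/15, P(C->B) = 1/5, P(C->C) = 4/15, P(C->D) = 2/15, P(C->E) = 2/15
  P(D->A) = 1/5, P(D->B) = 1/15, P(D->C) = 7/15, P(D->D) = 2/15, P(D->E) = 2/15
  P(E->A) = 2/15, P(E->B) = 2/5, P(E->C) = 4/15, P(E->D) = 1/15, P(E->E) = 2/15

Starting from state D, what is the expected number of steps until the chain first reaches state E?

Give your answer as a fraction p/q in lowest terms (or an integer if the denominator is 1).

Let h_i = expected steps to first reach E from state i.
Boundary: h_E = 0.
First-step equations for the other states:
  h_A = 1 + 2/15*h_A + 1/15*h_B + 1/5*h_C + 7/15*h_D + 2/15*h_E
  h_B = 1 + 1/5*h_A + 1/15*h_B + 2/15*h_C + 2/15*h_D + 7/15*h_E
  h_C = 1 + 4/15*h_A + 1/5*h_B + 4/15*h_C + 2/15*h_D + 2/15*h_E
  h_D = 1 + 1/5*h_A + 1/15*h_B + 7/15*h_C + 2/15*h_D + 2/15*h_E

Substituting h_E = 0 and rearranging gives the linear system (I - Q) h = 1:
  [13/15, -1/15, -1/5, -7/15] . (h_A, h_B, h_C, h_D) = 1
  [-1/5, 14/15, -2/15, -2/15] . (h_A, h_B, h_C, h_D) = 1
  [-4/15, -1/5, 11/15, -2/15] . (h_A, h_B, h_C, h_D) = 1
  [-1/5, -1/15, -7/15, 13/15] . (h_A, h_B, h_C, h_D) = 1

Solving yields:
  h_A = 3435/577
  h_B = 2310/577
  h_C = 3285/577
  h_D = 3405/577

Starting state is D, so the expected hitting time is h_D = 3405/577.

Answer: 3405/577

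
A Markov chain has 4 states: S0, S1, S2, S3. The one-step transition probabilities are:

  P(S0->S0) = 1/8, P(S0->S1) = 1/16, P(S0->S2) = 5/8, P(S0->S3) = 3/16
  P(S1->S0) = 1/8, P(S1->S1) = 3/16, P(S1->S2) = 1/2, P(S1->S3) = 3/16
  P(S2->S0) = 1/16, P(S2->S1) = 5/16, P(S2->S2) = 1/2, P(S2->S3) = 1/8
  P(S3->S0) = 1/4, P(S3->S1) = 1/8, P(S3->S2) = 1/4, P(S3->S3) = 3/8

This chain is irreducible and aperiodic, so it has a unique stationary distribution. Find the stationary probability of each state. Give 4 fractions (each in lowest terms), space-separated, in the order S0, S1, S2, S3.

The stationary distribution satisfies pi = pi * P, i.e.:
  pi_S0 = 1/8*pi_S0 + 1/8*pi_S1 + 1/16*pi_S2 + 1/4*pi_S3
  pi_S1 = 1/16*pi_S0 + 3/16*pi_S1 + 5/16*pi_S2 + 1/8*pi_S3
  pi_S2 = 5/8*pi_S0 + 1/2*pi_S1 + 1/2*pi_S2 + 1/4*pi_S3
  pi_S3 = 3/16*pi_S0 + 3/16*pi_S1 + 1/8*pi_S2 + 3/8*pi_S3
with normalization: pi_S0 + pi_S1 + pi_S2 + pi_S3 = 1.

Using the first 3 balance equations plus normalization, the linear system A*pi = b is:
  [-7/8, 1/8, 1/16, 1/4] . pi = 0
  [1/16, -13/16, 5/16, 1/8] . pi = 0
  [5/8, 1/2, -1/2, 1/4] . pi = 0
  [1, 1, 1, 1] . pi = 1

Solving yields:
  pi_S0 = 22/183
  pi_S1 = 40/183
  pi_S2 = 256/549
  pi_S3 = 107/549

Verification (pi * P):
  22/183*1/8 + 40/183*1/8 + 256/549*1/16 + 107/549*1/4 = 22/183 = pi_S0  (ok)
  22/183*1/16 + 40/183*3/16 + 256/549*5/16 + 107/549*1/8 = 40/183 = pi_S1  (ok)
  22/183*5/8 + 40/183*1/2 + 256/549*1/2 + 107/549*1/4 = 256/549 = pi_S2  (ok)
  22/183*3/16 + 40/183*3/16 + 256/549*1/8 + 107/549*3/8 = 107/549 = pi_S3  (ok)

Answer: 22/183 40/183 256/549 107/549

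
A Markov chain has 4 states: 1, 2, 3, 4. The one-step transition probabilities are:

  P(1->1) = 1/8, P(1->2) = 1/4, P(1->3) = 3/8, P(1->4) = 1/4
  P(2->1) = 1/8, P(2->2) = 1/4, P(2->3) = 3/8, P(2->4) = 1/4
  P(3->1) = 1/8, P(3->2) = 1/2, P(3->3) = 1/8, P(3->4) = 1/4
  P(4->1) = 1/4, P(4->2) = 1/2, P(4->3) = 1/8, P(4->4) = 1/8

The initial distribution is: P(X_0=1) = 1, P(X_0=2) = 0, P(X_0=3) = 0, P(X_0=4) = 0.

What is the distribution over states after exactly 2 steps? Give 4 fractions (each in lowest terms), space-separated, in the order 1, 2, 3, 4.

Propagating the distribution step by step (d_{t+1} = d_t * P):
d_0 = (1=1, 2=0, 3=0, 4=0)
  d_1[1] = 1*1/8 + 0*1/8 + 0*1/8 + 0*1/4 = 1/8
  d_1[2] = 1*1/4 + 0*1/4 + 0*1/2 + 0*1/2 = 1/4
  d_1[3] = 1*3/8 + 0*3/8 + 0*1/8 + 0*1/8 = 3/8
  d_1[4] = 1*1/4 + 0*1/4 + 0*1/4 + 0*1/8 = 1/4
d_1 = (1=1/8, 2=1/4, 3=3/8, 4=1/4)
  d_2[1] = 1/8*1/8 + 1/4*1/8 + 3/8*1/8 + 1/4*1/4 = 5/32
  d_2[2] = 1/8*1/4 + 1/4*1/4 + 3/8*1/2 + 1/4*1/2 = 13/32
  d_2[3] = 1/8*3/8 + 1/4*3/8 + 3/8*1/8 + 1/4*1/8 = 7/32
  d_2[4] = 1/8*1/4 + 1/4*1/4 + 3/8*1/4 + 1/4*1/8 = 7/32
d_2 = (1=5/32, 2=13/32, 3=7/32, 4=7/32)

Answer: 5/32 13/32 7/32 7/32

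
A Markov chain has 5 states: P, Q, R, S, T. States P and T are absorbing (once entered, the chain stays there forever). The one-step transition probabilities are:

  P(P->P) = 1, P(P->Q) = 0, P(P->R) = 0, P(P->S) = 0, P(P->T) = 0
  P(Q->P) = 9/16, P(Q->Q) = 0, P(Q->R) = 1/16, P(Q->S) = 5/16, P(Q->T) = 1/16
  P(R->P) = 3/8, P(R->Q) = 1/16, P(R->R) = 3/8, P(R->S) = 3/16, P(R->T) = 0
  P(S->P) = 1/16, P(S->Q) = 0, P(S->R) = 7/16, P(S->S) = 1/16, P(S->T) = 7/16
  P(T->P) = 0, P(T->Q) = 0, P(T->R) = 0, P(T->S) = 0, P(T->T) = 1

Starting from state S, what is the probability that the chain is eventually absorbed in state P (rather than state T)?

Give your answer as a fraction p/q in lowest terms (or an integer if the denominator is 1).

Answer: 447/1007

Derivation:
Let a_i = P(absorbed in P | start in state i).
Boundary conditions: a_P = 1, a_T = 0.
For each transient state i, a_i = sum_j P(i->j) * a_j:
  a_Q = 9/16*a_P + 0*a_Q + 1/16*a_R + 5/16*a_S + 1/16*a_T
  a_R = 3/8*a_P + 1/16*a_Q + 3/8*a_R + 3/16*a_S + 0*a_T
  a_S = 1/16*a_P + 0*a_Q + 7/16*a_R + 1/16*a_S + 7/16*a_T

Substituting a_P = 1 and a_T = 0, rearrange to (I - Q) a = r where r[i] = P(i -> P):
  [1, -1/16, -5/16] . (a_Q, a_R, a_S) = 9/16
  [-1/16, 5/8, -3/16] . (a_Q, a_R, a_S) = 3/8
  [0, -7/16, 15/16] . (a_Q, a_R, a_S) = 1/16

Solving yields:
  a_Q = 757/1007
  a_R = 814/1007
  a_S = 447/1007

Starting state is S, so the absorption probability is a_S = 447/1007.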